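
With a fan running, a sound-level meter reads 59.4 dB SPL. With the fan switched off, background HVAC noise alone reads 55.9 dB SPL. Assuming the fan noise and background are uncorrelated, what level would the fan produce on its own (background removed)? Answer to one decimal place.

56.8 dB SPL

Background correction is a power subtraction:
L_src = 10·log₁₀(10^(59.4/10) − 10^(55.9/10)) = 10·log₁₀(481900) = 56.8 dB SPL.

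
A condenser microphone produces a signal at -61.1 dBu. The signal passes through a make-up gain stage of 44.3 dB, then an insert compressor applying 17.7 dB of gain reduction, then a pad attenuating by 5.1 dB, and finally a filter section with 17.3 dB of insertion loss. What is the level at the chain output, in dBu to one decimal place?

Cascaded gains and losses add directly in dB.
-61.1 + 44.3 − 17.7 − 5.1 − 17.3 = -56.9 dBu.

-56.9 dBu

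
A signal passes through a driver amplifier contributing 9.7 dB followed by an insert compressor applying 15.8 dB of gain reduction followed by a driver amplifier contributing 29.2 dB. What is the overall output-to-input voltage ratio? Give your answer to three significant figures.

Net gain = 9.7 + (−15.8) + 29.2 = 23.1 dB.
Voltage ratio = 10^(23.1/20) = 14.3.

14.3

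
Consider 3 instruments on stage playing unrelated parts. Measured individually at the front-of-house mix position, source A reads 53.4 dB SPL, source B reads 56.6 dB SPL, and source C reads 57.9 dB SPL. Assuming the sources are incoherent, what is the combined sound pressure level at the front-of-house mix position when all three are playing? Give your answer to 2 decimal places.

61.11 dB SPL

Incoherent sources sum as intensities:
L_total = 10·log₁₀(10^(53.4/10) + 10^(56.6/10) + 10^(57.9/10)) = 10·log₁₀(1292000) = 61.11 dB SPL.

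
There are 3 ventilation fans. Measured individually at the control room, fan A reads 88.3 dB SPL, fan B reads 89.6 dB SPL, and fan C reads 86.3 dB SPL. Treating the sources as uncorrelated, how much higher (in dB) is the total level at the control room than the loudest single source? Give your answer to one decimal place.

Incoherent sources sum as intensities:
L_total = 10·log₁₀(10^(88.3/10) + 10^(89.6/10) + 10^(86.3/10)) = 93.04 dB SPL.
Excess over the loudest (89.6 dB): 93.04 − 89.6 = 3.4 dB.

3.4 dB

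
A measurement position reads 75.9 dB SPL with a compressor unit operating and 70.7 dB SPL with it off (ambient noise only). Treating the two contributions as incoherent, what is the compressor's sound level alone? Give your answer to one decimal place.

Subtract intensities: L_src = 10·log₁₀(10^(L_total/10) − 10^(L_bg/10)).
L_src = 10·log₁₀(10^(75.9/10) − 10^(70.7/10)) = 10·log₁₀(27160000) = 74.3 dB SPL.

74.3 dB SPL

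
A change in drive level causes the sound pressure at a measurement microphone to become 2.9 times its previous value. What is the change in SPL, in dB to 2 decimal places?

9.25 dB

SPL change from a pressure ratio uses the 20·log₁₀ form:
20·log₁₀(2.9) = 9.25 dB.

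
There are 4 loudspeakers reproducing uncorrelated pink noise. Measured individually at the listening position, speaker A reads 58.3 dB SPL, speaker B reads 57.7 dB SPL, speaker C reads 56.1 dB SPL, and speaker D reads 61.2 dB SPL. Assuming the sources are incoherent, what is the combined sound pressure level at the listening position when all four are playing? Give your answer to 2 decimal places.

64.76 dB SPL

Uncorrelated sources add in intensity (power), not in dB.
L_total = 10·log₁₀(10^(58.3/10) + 10^(57.7/10) + 10^(56.1/10) + 10^(61.2/10)) = 10·log₁₀(2991000) = 64.76 dB SPL.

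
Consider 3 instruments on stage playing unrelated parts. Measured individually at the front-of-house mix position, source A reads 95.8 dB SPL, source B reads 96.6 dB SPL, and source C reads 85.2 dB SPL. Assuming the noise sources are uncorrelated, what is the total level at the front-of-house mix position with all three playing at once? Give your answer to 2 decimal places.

99.40 dB SPL

Uncorrelated sources add in intensity (power), not in dB.
L_total = 10·log₁₀(10^(95.8/10) + 10^(96.6/10) + 10^(85.2/10)) = 10·log₁₀(8704000000) = 99.40 dB SPL.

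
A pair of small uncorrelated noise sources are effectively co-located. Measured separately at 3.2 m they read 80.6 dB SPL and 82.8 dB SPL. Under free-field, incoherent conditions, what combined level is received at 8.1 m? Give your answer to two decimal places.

76.78 dB SPL

Combined at 3.2 m: 10·log₁₀(10^(80.6/10)+10^(82.8/10)) = 84.848 dB SPL.
Then apply −20·log₁₀(8.1/3.2) = -8.067 dB → 76.78 dB SPL.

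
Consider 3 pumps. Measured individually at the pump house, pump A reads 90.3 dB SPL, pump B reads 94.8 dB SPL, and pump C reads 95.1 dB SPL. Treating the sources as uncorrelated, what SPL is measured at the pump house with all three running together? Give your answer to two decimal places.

Add the sources as powers (linear), then convert back to dB:
L_total = 10·log₁₀(10^(90.3/10) + 10^(94.8/10) + 10^(95.1/10)) = 10·log₁₀(7327000000) = 98.65 dB SPL.

98.65 dB SPL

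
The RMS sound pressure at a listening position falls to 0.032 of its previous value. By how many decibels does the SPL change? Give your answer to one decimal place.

Sound pressure is an amplitude quantity: ΔL = 20·log₁₀(p₂/p₁).
20·log₁₀(0.032) = -29.9 dB.

-29.9 dB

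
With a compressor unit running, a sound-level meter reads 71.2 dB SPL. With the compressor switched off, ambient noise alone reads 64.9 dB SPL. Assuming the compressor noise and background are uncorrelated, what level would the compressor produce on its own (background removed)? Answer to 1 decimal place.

70.0 dB SPL

Remove the background by subtracting linear intensities:
L_src = 10·log₁₀(10^(71.2/10) − 10^(64.9/10)) = 10·log₁₀(10090000) = 70.0 dB SPL.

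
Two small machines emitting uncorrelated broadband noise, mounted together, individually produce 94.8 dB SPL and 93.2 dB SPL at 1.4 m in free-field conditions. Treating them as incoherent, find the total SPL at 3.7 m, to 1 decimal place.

88.6 dB SPL

Combined at 1.4 m: 10·log₁₀(10^(94.8/10)+10^(93.2/10)) = 97.08 dB SPL.
Then apply −20·log₁₀(3.7/1.4) = -8.44 dB → 88.6 dB SPL.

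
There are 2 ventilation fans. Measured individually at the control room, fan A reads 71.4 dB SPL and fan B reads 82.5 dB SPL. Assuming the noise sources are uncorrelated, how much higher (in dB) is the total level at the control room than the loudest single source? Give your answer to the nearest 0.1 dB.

0.3 dB

Uncorrelated sources add in intensity (power), not in dB.
L_total = 10·log₁₀(10^(71.4/10) + 10^(82.5/10)) = 82.82 dB SPL.
Excess over the loudest (82.5 dB): 82.82 − 82.5 = 0.3 dB.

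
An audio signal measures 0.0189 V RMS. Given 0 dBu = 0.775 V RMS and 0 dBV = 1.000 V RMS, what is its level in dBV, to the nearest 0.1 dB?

-34.5 dBV

dBV = 20·log₁₀(V / 1.000 V).
20·log₁₀(0.0189/1.000) = -34.5 dBV.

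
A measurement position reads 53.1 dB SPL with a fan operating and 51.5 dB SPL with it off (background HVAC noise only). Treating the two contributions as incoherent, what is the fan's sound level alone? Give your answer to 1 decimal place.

Subtract intensities: L_src = 10·log₁₀(10^(L_total/10) − 10^(L_bg/10)).
L_src = 10·log₁₀(10^(53.1/10) − 10^(51.5/10)) = 10·log₁₀(62920) = 48.0 dB SPL.

48.0 dB SPL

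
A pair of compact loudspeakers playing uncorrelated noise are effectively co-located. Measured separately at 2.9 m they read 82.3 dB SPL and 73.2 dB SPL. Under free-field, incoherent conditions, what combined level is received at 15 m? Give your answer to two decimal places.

Combined at 2.9 m: 10·log₁₀(10^(82.3/10)+10^(73.2/10)) = 82.804 dB SPL.
Then apply −20·log₁₀(15/2.9) = -14.274 dB → 68.53 dB SPL.

68.53 dB SPL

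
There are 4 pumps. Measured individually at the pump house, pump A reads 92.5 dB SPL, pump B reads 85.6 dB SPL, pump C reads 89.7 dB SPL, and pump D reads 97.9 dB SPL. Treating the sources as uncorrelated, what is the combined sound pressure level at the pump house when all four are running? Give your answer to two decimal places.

99.66 dB SPL

Add the sources as powers (linear), then convert back to dB:
L_total = 10·log₁₀(10^(92.5/10) + 10^(85.6/10) + 10^(89.7/10) + 10^(97.9/10)) = 10·log₁₀(9241000000) = 99.66 dB SPL.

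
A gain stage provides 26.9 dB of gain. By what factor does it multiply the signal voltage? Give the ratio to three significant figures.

22.1

Voltage ratio = 10^(dB/20).
10^(26.9/20) = 10^(1.345) = 22.1.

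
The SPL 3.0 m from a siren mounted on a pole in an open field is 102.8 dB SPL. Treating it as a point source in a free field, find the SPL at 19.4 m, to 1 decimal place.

Inverse-square spreading gives ΔL = −20·log₁₀(d₂/d₁).
ΔL = −20·log₁₀(19.4/3.0) = -16.21 dB, so L₂ = 102.8 + (-16.21) = 86.6 dB SPL.

86.6 dB SPL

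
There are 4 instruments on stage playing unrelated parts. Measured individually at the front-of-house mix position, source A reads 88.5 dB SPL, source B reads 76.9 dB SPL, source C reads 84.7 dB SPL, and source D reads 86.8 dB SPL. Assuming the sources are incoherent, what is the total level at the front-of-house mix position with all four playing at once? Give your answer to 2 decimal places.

Uncorrelated sources add in intensity (power), not in dB.
L_total = 10·log₁₀(10^(88.5/10) + 10^(76.9/10) + 10^(84.7/10) + 10^(86.8/10)) = 10·log₁₀(1531000000) = 91.85 dB SPL.

91.85 dB SPL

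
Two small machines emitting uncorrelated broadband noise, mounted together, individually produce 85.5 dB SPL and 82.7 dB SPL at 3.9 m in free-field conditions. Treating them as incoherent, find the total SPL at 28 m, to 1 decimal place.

70.2 dB SPL

Combined at 3.9 m: 10·log₁₀(10^(85.5/10)+10^(82.7/10)) = 87.33 dB SPL.
Then apply −20·log₁₀(28/3.9) = -17.12 dB → 70.2 dB SPL.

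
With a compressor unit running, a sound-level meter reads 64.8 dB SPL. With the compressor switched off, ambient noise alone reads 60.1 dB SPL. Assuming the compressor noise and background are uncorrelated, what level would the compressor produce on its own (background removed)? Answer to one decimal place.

Subtract intensities: L_src = 10·log₁₀(10^(L_total/10) − 10^(L_bg/10)).
L_src = 10·log₁₀(10^(64.8/10) − 10^(60.1/10)) = 10·log₁₀(1997000) = 63.0 dB SPL.

63.0 dB SPL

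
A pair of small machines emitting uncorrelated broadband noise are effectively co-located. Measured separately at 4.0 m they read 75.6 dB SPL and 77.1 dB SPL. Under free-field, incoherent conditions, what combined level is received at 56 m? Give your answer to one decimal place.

56.5 dB SPL

Combined at 4.0 m: 10·log₁₀(10^(75.6/10)+10^(77.1/10)) = 79.42 dB SPL.
Then apply −20·log₁₀(56/4.0) = -22.92 dB → 56.5 dB SPL.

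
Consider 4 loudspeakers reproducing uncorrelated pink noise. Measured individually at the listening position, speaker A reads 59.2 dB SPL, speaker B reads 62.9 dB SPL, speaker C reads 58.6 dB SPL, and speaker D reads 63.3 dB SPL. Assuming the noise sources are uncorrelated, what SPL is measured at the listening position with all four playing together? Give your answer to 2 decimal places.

Incoherent sources sum as intensities:
L_total = 10·log₁₀(10^(59.2/10) + 10^(62.9/10) + 10^(58.6/10) + 10^(63.3/10)) = 10·log₁₀(5644000) = 67.52 dB SPL.

67.52 dB SPL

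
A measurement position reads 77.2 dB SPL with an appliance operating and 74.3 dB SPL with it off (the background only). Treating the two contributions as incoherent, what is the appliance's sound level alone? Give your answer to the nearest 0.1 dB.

74.1 dB SPL

Subtract intensities: L_src = 10·log₁₀(10^(L_total/10) − 10^(L_bg/10)).
L_src = 10·log₁₀(10^(77.2/10) − 10^(74.3/10)) = 10·log₁₀(25570000) = 74.1 dB SPL.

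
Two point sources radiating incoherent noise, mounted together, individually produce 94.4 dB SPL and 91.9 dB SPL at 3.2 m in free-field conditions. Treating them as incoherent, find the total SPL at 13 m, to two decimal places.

Combined at 3.2 m: 10·log₁₀(10^(94.4/10)+10^(91.9/10)) = 96.338 dB SPL.
Then apply −20·log₁₀(13/3.2) = -12.176 dB → 84.16 dB SPL.

84.16 dB SPL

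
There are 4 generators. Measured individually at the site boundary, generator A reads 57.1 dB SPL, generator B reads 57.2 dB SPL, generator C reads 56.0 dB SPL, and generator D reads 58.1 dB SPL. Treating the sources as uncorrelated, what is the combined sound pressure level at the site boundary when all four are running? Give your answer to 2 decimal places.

Add the sources as powers (linear), then convert back to dB:
L_total = 10·log₁₀(10^(57.1/10) + 10^(57.2/10) + 10^(56.0/10) + 10^(58.1/10)) = 10·log₁₀(2081000) = 63.18 dB SPL.

63.18 dB SPL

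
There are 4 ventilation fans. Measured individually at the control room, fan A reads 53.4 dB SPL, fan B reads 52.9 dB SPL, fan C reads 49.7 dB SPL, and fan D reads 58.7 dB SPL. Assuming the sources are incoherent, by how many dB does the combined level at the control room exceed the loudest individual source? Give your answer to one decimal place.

2.3 dB

Add the sources as powers (linear), then convert back to dB:
L_total = 10·log₁₀(10^(53.4/10) + 10^(52.9/10) + 10^(49.7/10) + 10^(58.7/10)) = 60.96 dB SPL.
Excess over the loudest (58.7 dB): 60.96 − 58.7 = 2.3 dB.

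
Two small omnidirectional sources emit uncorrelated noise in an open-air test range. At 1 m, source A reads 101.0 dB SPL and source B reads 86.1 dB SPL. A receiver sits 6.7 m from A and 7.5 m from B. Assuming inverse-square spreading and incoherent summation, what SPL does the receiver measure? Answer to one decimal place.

At the listener: L_A = 101.0 − 20·log₁₀(6.7) = 84.48 dB; L_B = 86.1 − 20·log₁₀(7.5) = 68.60 dB.
Combined: 10·log₁₀(10^(84.48/10)+10^(68.60/10)) = 84.6 dB SPL.

84.6 dB SPL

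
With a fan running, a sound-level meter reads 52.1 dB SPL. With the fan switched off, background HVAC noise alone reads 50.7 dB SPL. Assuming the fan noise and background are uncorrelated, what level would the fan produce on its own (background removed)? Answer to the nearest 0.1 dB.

46.5 dB SPL

Subtract intensities: L_src = 10·log₁₀(10^(L_total/10) − 10^(L_bg/10)).
L_src = 10·log₁₀(10^(52.1/10) − 10^(50.7/10)) = 10·log₁₀(44690) = 46.5 dB SPL.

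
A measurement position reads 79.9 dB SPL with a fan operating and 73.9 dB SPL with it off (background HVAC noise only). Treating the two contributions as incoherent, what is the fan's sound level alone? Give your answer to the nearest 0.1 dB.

78.6 dB SPL

Background correction is a power subtraction:
L_src = 10·log₁₀(10^(79.9/10) − 10^(73.9/10)) = 10·log₁₀(73180000) = 78.6 dB SPL.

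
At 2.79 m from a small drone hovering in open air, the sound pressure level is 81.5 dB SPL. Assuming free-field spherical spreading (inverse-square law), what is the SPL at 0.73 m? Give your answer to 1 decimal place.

For a point source in a free field, ΔL = −20·log₁₀(d₂/d₁).
ΔL = −20·log₁₀(0.73/2.79) = 11.65 dB, so L₂ = 81.5 + (11.65) = 93.1 dB SPL.

93.1 dB SPL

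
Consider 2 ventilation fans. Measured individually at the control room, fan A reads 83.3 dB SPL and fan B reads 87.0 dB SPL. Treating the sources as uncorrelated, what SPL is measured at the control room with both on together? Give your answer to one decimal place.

Add the sources as powers (linear), then convert back to dB:
L_total = 10·log₁₀(10^(83.3/10) + 10^(87.0/10)) = 10·log₁₀(715000000) = 88.5 dB SPL.

88.5 dB SPL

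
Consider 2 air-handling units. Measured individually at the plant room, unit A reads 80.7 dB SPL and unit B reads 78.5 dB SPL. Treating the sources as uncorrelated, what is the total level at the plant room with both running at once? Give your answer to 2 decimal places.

Uncorrelated sources add in intensity (power), not in dB.
L_total = 10·log₁₀(10^(80.7/10) + 10^(78.5/10)) = 10·log₁₀(188300000) = 82.75 dB SPL.

82.75 dB SPL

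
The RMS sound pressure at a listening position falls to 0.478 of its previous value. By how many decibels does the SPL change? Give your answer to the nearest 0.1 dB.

-6.4 dB

SPL change from a pressure ratio uses the 20·log₁₀ form:
20·log₁₀(0.478) = -6.4 dB.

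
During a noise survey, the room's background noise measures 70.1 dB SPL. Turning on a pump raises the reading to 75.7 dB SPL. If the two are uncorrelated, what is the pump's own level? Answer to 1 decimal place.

74.3 dB SPL

Remove the background by subtracting linear intensities:
L_src = 10·log₁₀(10^(75.7/10) − 10^(70.1/10)) = 10·log₁₀(26920000) = 74.3 dB SPL.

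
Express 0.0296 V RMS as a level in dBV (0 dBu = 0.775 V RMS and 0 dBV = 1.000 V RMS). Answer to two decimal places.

-30.57 dBV

dBV = 20·log₁₀(V / 1.000 V).
20·log₁₀(0.0296/1.000) = -30.57 dBV.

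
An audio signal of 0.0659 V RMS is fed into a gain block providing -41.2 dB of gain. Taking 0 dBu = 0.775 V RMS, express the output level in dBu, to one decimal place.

-62.6 dBu

Input level: 20·log₁₀(0.0659/0.775) = -21.41 dBu.
Output: -21.41 − 41.2 = -62.6 dBu.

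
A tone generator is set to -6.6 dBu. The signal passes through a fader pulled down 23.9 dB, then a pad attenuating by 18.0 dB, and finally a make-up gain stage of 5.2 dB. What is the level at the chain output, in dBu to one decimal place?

-43.3 dBu

Gain stages sum in dB:
-6.6 − 23.9 − 18.0 + 5.2 = -43.3 dBu.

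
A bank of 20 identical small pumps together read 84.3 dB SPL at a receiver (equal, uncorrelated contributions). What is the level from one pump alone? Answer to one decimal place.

20 equal incoherent sources add 10·log₁₀(20) = 13.01 dB over one source.
L_one = 84.3 − 13.01 = 71.3 dB SPL.

71.3 dB SPL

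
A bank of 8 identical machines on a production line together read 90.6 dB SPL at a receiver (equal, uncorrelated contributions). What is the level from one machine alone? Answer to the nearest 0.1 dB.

81.6 dB SPL

8 equal incoherent sources add 10·log₁₀(8) = 9.03 dB over one source.
L_one = 90.6 − 9.03 = 81.6 dB SPL.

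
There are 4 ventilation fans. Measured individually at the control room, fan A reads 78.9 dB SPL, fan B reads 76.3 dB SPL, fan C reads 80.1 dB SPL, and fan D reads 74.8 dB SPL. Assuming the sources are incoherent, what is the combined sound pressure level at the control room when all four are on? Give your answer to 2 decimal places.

Add the sources as powers (linear), then convert back to dB:
L_total = 10·log₁₀(10^(78.9/10) + 10^(76.3/10) + 10^(80.1/10) + 10^(74.8/10)) = 10·log₁₀(252800000) = 84.03 dB SPL.

84.03 dB SPL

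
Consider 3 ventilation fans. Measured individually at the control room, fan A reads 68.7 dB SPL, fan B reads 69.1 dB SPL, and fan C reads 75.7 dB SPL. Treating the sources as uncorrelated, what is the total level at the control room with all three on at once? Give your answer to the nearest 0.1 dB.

Uncorrelated sources add in intensity (power), not in dB.
L_total = 10·log₁₀(10^(68.7/10) + 10^(69.1/10) + 10^(75.7/10)) = 10·log₁₀(52690000) = 77.2 dB SPL.

77.2 dB SPL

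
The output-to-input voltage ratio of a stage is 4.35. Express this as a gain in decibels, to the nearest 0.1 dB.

12.8 dB

For a voltage ratio, dB = 20·log₁₀(V₂/V₁).
20·log₁₀(4.35) = 12.8 dB.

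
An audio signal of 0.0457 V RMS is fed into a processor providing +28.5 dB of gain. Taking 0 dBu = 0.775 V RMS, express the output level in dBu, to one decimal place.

+3.9 dBu

Input level: 20·log₁₀(0.0457/0.775) = -24.59 dBu.
Output: -24.59 + 28.5 = +3.9 dBu.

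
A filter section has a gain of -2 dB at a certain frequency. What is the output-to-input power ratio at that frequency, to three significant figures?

0.631

Power ratio = 10^(dB/10).
10^(-2/10) = 10^(-0.2000) = 0.631.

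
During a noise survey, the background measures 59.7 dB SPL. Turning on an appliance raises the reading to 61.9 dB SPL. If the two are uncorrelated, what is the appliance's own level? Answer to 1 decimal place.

57.9 dB SPL

Background correction is a power subtraction:
L_src = 10·log₁₀(10^(61.9/10) − 10^(59.7/10)) = 10·log₁₀(615600) = 57.9 dB SPL.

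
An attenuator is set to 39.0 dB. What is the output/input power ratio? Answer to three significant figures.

0.000126

Power ratio = 10^(dB/10).
10^(-39.0/10) = 10^(-3.900) = 0.000126.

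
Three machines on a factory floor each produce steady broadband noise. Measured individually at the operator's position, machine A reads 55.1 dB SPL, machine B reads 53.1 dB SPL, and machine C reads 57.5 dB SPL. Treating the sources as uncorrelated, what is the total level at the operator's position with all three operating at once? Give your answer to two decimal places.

Incoherent sources sum as intensities:
L_total = 10·log₁₀(10^(55.1/10) + 10^(53.1/10) + 10^(57.5/10)) = 10·log₁₀(1090000) = 60.37 dB SPL.

60.37 dB SPL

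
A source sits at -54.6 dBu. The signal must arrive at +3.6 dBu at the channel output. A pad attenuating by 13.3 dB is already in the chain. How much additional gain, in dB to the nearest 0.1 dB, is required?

The required make-up gain is the shortfall in the dB sum.
G = +3.6 − (-54.6) + 13.3 = 71.5 dB.

71.5 dB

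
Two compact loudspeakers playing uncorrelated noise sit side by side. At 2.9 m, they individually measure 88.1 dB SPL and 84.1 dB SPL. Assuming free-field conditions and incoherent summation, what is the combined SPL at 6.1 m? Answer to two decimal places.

Combined at 2.9 m: 10·log₁₀(10^(88.1/10)+10^(84.1/10)) = 89.555 dB SPL.
Then apply −20·log₁₀(6.1/2.9) = -6.459 dB → 83.10 dB SPL.

83.10 dB SPL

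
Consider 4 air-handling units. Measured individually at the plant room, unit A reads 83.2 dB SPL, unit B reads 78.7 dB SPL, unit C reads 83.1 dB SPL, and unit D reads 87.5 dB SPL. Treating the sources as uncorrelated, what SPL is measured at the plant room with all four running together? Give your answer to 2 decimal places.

Uncorrelated sources add in intensity (power), not in dB.
L_total = 10·log₁₀(10^(83.2/10) + 10^(78.7/10) + 10^(83.1/10) + 10^(87.5/10)) = 10·log₁₀(1050000000) = 90.21 dB SPL.

90.21 dB SPL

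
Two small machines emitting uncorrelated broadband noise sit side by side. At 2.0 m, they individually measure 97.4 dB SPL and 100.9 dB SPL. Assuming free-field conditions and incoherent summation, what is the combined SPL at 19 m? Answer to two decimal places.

Combined at 2.0 m: 10·log₁₀(10^(97.4/10)+10^(100.9/10)) = 102.504 dB SPL.
Then apply −20·log₁₀(19/2.0) = -19.554 dB → 82.95 dB SPL.

82.95 dB SPL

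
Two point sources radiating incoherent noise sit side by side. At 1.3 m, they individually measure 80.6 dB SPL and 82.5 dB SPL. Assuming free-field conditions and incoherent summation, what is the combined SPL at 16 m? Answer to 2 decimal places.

62.86 dB SPL

Combined at 1.3 m: 10·log₁₀(10^(80.6/10)+10^(82.5/10)) = 84.663 dB SPL.
Then apply −20·log₁₀(16/1.3) = -21.804 dB → 62.86 dB SPL.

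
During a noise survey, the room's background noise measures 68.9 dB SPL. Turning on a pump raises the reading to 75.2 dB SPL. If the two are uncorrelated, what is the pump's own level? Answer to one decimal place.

74.0 dB SPL

Remove the background by subtracting linear intensities:
L_src = 10·log₁₀(10^(75.2/10) − 10^(68.9/10)) = 10·log₁₀(25350000) = 74.0 dB SPL.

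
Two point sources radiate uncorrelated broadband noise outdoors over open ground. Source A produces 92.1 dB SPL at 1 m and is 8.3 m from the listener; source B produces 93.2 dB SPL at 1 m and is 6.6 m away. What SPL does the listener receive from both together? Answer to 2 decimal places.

At the listener: L_A = 92.1 − 20·log₁₀(8.3) = 73.718 dB; L_B = 93.2 − 20·log₁₀(6.6) = 76.809 dB.
Combined: 10·log₁₀(10^(73.718/10)+10^(76.809/10)) = 78.54 dB SPL.

78.54 dB SPL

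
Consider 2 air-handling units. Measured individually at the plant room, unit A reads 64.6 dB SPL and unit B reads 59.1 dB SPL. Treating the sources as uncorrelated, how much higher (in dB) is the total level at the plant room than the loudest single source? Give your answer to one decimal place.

1.1 dB

Incoherent sources sum as intensities:
L_total = 10·log₁₀(10^(64.6/10) + 10^(59.1/10)) = 65.68 dB SPL.
Excess over the loudest (64.6 dB): 65.68 − 64.6 = 1.1 dB.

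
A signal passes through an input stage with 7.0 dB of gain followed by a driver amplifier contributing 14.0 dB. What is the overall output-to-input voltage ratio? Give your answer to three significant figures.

Net gain = 7.0 + 14.0 = 21.0 dB.
Voltage ratio = 10^(21.0/20) = 11.2.

11.2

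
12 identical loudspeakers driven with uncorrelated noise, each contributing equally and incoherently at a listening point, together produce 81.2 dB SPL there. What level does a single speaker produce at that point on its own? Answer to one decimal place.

12 equal incoherent sources add 10·log₁₀(12) = 10.79 dB over one source.
L_one = 81.2 − 10.79 = 70.4 dB SPL.

70.4 dB SPL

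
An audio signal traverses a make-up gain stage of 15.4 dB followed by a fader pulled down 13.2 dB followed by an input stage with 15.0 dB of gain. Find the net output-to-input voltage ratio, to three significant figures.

7.24

Net gain = 15.4 + (−13.2) + 15.0 = 17.2 dB.
Voltage ratio = 10^(17.2/20) = 7.24.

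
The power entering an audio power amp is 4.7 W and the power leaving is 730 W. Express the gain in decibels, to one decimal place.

21.9 dB

For a power ratio, dB = 10·log₁₀(P₂/P₁).
10·log₁₀(730/4.7) = 10·log₁₀(155.3) = 21.9 dB.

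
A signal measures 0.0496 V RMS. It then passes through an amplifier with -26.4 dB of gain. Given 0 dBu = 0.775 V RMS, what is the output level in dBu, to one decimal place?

-50.3 dBu

Input level: 20·log₁₀(0.0496/0.775) = -23.88 dBu.
Output: -23.88 − 26.4 = -50.3 dBu.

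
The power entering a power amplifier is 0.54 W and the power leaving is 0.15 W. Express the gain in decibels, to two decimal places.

Power is a power quantity, so gain = 10·log₁₀(P_out/P_in).
10·log₁₀(0.15/0.54) = 10·log₁₀(0.2778) = -5.56 dB.

-5.56 dB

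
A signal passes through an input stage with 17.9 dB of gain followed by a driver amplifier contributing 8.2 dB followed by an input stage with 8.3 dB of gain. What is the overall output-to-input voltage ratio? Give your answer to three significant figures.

52.5

Net gain = 17.9 + 8.2 + 8.3 = 34.4 dB.
Voltage ratio = 10^(34.4/20) = 52.5.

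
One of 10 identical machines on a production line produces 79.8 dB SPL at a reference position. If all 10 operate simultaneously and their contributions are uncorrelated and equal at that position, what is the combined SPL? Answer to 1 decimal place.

10 equal incoherent sources raise the level by 10·log₁₀(10) = 10.00 dB.
L_total = 79.8 + 10.00 = 89.8 dB SPL.

89.8 dB SPL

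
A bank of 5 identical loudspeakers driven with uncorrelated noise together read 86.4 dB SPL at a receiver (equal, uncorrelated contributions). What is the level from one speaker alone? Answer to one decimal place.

5 equal incoherent sources add 10·log₁₀(5) = 6.99 dB over one source.
L_one = 86.4 − 6.99 = 79.4 dB SPL.

79.4 dB SPL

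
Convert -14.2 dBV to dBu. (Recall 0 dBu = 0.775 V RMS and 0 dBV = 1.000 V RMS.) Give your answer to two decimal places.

-11.99 dBu

The offset between the scales is 20·log₁₀(0.775/1.000) = −2.214 dB.
So dBu = -14.2 + 2.214 = -11.99 dBu.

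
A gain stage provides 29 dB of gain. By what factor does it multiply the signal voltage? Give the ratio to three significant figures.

28.2

Voltage ratio = 10^(dB/20).
10^(29/20) = 10^(1.450) = 28.2.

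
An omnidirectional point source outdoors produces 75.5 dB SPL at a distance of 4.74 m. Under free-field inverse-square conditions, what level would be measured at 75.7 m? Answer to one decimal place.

51.4 dB SPL

For a point source in a free field, ΔL = −20·log₁₀(d₂/d₁).
ΔL = −20·log₁₀(75.7/4.74) = -24.07 dB, so L₂ = 75.5 + (-24.07) = 51.4 dB SPL.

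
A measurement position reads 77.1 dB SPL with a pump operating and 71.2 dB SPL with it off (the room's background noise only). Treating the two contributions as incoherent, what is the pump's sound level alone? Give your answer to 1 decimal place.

75.8 dB SPL

Background correction is a power subtraction:
L_src = 10·log₁₀(10^(77.1/10) − 10^(71.2/10)) = 10·log₁₀(38100000) = 75.8 dB SPL.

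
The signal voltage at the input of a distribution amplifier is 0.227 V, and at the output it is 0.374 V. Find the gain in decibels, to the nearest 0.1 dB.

4.3 dB

Voltage is an amplitude quantity, so gain = 20·log₁₀(V_out/V_in).
20·log₁₀(0.374/0.227) = 20·log₁₀(1.648) = 4.3 dB.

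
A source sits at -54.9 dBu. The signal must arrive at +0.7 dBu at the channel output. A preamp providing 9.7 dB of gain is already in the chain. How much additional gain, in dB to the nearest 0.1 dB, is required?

45.9 dB

The required make-up gain is the shortfall in the dB sum.
G = +0.7 − (-54.9) − 9.7 = 45.9 dB.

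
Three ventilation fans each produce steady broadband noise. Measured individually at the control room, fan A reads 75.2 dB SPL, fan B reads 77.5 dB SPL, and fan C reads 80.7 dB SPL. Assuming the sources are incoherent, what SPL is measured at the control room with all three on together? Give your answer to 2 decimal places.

Add the sources as powers (linear), then convert back to dB:
L_total = 10·log₁₀(10^(75.2/10) + 10^(77.5/10) + 10^(80.7/10)) = 10·log₁₀(206800000) = 83.16 dB SPL.

83.16 dB SPL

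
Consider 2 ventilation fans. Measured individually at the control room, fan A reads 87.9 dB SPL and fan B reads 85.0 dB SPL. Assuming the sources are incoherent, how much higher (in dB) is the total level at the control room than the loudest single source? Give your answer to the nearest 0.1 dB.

1.8 dB

Add the sources as powers (linear), then convert back to dB:
L_total = 10·log₁₀(10^(87.9/10) + 10^(85.0/10)) = 89.70 dB SPL.
Excess over the loudest (87.9 dB): 89.70 − 87.9 = 1.8 dB.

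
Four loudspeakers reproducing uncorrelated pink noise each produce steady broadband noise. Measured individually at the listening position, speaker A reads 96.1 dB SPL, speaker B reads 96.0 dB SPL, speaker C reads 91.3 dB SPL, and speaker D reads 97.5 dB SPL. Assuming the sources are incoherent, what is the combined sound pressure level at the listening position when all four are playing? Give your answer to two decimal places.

Add the sources as powers (linear), then convert back to dB:
L_total = 10·log₁₀(10^(96.1/10) + 10^(96.0/10) + 10^(91.3/10) + 10^(97.5/10)) = 10·log₁₀(15027000000) = 101.77 dB SPL.

101.77 dB SPL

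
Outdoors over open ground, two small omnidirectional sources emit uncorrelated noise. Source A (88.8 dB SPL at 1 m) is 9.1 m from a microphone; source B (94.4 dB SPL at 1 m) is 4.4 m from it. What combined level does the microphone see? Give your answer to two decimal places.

At the listener: L_A = 88.8 − 20·log₁₀(9.1) = 69.619 dB; L_B = 94.4 − 20·log₁₀(4.4) = 81.531 dB.
Combined: 10·log₁₀(10^(69.619/10)+10^(81.531/10)) = 81.80 dB SPL.

81.80 dB SPL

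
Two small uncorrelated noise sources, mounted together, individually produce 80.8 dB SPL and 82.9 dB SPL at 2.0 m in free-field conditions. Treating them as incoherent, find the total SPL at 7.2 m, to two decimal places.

Combined at 2.0 m: 10·log₁₀(10^(80.8/10)+10^(82.9/10)) = 84.986 dB SPL.
Then apply −20·log₁₀(7.2/2.0) = -11.126 dB → 73.86 dB SPL.

73.86 dB SPL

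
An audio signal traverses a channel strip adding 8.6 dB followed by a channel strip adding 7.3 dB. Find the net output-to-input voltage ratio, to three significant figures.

Net gain = 8.6 + 7.3 = 15.9 dB.
Voltage ratio = 10^(15.9/20) = 6.24.

6.24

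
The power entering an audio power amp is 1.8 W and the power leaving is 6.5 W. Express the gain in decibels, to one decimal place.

Power ratio → dB uses the 10·log₁₀ form:
10·log₁₀(6.5/1.8) = 10·log₁₀(3.611) = 5.6 dB.

5.6 dB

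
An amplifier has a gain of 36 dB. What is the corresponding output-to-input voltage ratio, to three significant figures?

Voltage ratio = 10^(dB/20).
10^(36/20) = 10^(1.800) = 63.1.

63.1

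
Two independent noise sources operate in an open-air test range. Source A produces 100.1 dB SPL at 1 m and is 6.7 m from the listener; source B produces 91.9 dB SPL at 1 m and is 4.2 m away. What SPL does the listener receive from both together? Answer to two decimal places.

At the listener: L_A = 100.1 − 20·log₁₀(6.7) = 83.579 dB; L_B = 91.9 − 20·log₁₀(4.2) = 79.435 dB.
Combined: 10·log₁₀(10^(83.579/10)+10^(79.435/10)) = 84.99 dB SPL.

84.99 dB SPL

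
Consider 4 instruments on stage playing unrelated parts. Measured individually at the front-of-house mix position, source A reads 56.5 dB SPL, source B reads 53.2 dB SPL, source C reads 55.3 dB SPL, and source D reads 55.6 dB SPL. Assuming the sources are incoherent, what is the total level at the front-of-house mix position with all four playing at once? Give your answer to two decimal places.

61.33 dB SPL

Add the sources as powers (linear), then convert back to dB:
L_total = 10·log₁₀(10^(56.5/10) + 10^(53.2/10) + 10^(55.3/10) + 10^(55.6/10)) = 10·log₁₀(1358000) = 61.33 dB SPL.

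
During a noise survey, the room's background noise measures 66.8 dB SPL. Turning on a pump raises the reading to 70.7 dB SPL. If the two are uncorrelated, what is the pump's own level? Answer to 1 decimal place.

Subtract intensities: L_src = 10·log₁₀(10^(L_total/10) − 10^(L_bg/10)).
L_src = 10·log₁₀(10^(70.7/10) − 10^(66.8/10)) = 10·log₁₀(6963000) = 68.4 dB SPL.

68.4 dB SPL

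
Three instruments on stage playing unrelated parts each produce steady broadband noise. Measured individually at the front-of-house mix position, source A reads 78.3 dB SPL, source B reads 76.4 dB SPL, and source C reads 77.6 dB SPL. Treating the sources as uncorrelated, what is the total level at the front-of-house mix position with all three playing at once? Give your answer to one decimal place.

Incoherent sources sum as intensities:
L_total = 10·log₁₀(10^(78.3/10) + 10^(76.4/10) + 10^(77.6/10)) = 10·log₁₀(168800000) = 82.3 dB SPL.

82.3 dB SPL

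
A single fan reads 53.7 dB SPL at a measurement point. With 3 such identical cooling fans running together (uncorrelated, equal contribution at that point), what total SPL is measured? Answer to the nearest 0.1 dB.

58.5 dB SPL

3 equal incoherent sources raise the level by 10·log₁₀(3) = 4.77 dB.
L_total = 53.7 + 4.77 = 58.5 dB SPL.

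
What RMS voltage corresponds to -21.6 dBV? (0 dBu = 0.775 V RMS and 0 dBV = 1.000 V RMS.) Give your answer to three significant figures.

0.0832 V

V = 1.000 V × 10^(-21.6/20).
= 1.000 × 0.08318 = 0.0832 V.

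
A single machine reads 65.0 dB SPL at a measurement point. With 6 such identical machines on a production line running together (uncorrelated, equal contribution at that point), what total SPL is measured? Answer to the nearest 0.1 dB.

72.8 dB SPL

6 equal incoherent sources raise the level by 10·log₁₀(6) = 7.78 dB.
L_total = 65.0 + 7.78 = 72.8 dB SPL.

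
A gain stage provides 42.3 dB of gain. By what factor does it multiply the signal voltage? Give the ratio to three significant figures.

Voltage ratio = 10^(dB/20).
10^(42.3/20) = 10^(2.115) = 130.

130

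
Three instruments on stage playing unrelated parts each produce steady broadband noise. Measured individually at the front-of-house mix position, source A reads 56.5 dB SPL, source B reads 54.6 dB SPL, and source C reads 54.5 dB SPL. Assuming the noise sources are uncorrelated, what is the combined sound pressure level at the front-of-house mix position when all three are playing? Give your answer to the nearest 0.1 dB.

60.1 dB SPL

Incoherent sources sum as intensities:
L_total = 10·log₁₀(10^(56.5/10) + 10^(54.6/10) + 10^(54.5/10)) = 10·log₁₀(1017000) = 60.1 dB SPL.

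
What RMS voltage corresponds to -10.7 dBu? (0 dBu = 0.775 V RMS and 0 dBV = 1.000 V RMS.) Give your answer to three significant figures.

V = 0.775 V × 10^(-10.7/20).
= 0.775 × 0.2917 = 0.226 V.

0.226 V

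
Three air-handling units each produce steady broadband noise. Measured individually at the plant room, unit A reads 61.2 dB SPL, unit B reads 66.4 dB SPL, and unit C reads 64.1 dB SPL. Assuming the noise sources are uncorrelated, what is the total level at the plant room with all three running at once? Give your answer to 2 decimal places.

Uncorrelated sources add in intensity (power), not in dB.
L_total = 10·log₁₀(10^(61.2/10) + 10^(66.4/10) + 10^(64.1/10)) = 10·log₁₀(8254000) = 69.17 dB SPL.

69.17 dB SPL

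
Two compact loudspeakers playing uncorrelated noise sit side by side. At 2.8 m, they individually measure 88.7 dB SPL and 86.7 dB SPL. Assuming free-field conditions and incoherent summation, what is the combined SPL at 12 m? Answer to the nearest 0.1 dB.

Combined at 2.8 m: 10·log₁₀(10^(88.7/10)+10^(86.7/10)) = 90.82 dB SPL.
Then apply −20·log₁₀(12/2.8) = -12.64 dB → 78.2 dB SPL.

78.2 dB SPL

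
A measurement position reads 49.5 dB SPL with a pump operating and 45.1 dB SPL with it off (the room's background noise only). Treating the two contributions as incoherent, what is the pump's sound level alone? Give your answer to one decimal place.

Remove the background by subtracting linear intensities:
L_src = 10·log₁₀(10^(49.5/10) − 10^(45.1/10)) = 10·log₁₀(56770) = 47.5 dB SPL.

47.5 dB SPL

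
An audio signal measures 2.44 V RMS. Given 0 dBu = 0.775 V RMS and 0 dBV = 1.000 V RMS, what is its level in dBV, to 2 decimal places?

dBV = 20·log₁₀(V / 1.000 V).
20·log₁₀(2.44/1.000) = +7.75 dBV.

+7.75 dBV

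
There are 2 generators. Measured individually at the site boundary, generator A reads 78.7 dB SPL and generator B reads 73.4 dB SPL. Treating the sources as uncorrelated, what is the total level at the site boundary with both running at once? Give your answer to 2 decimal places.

Add the sources as powers (linear), then convert back to dB:
L_total = 10·log₁₀(10^(78.7/10) + 10^(73.4/10)) = 10·log₁₀(96010000) = 79.82 dB SPL.

79.82 dB SPL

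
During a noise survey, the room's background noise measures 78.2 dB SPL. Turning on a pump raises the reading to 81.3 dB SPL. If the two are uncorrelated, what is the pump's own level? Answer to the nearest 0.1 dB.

78.4 dB SPL

Background correction is a power subtraction:
L_src = 10·log₁₀(10^(81.3/10) − 10^(78.2/10)) = 10·log₁₀(68830000) = 78.4 dB SPL.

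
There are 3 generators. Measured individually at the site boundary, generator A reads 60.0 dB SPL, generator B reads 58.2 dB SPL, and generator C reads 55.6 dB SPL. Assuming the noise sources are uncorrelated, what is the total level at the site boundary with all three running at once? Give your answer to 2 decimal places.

63.06 dB SPL

Add the sources as powers (linear), then convert back to dB:
L_total = 10·log₁₀(10^(60.0/10) + 10^(58.2/10) + 10^(55.6/10)) = 10·log₁₀(2024000) = 63.06 dB SPL.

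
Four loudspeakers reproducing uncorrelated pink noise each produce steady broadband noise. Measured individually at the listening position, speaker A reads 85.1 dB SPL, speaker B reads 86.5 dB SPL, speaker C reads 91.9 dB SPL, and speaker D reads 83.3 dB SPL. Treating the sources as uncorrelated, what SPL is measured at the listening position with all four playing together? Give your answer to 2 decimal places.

94.04 dB SPL

Uncorrelated sources add in intensity (power), not in dB.
L_total = 10·log₁₀(10^(85.1/10) + 10^(86.5/10) + 10^(91.9/10) + 10^(83.3/10)) = 10·log₁₀(2533000000) = 94.04 dB SPL.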